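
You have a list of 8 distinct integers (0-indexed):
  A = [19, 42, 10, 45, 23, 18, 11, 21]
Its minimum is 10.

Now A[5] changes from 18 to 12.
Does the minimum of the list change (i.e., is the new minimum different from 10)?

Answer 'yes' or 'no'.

Answer: no

Derivation:
Old min = 10
Change: A[5] 18 -> 12
Changed element was NOT the min; min changes only if 12 < 10.
New min = 10; changed? no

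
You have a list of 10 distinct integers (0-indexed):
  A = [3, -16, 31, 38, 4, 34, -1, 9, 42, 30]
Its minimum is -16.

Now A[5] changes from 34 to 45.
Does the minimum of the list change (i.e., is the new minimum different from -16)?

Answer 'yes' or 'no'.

Answer: no

Derivation:
Old min = -16
Change: A[5] 34 -> 45
Changed element was NOT the min; min changes only if 45 < -16.
New min = -16; changed? no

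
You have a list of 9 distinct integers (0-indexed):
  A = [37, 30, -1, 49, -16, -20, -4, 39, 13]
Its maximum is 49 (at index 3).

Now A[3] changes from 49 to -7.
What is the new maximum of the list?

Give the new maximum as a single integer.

Old max = 49 (at index 3)
Change: A[3] 49 -> -7
Changed element WAS the max -> may need rescan.
  Max of remaining elements: 39
  New max = max(-7, 39) = 39

Answer: 39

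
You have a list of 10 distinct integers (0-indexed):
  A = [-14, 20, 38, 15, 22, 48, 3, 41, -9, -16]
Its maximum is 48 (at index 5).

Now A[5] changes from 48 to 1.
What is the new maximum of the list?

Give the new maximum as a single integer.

Old max = 48 (at index 5)
Change: A[5] 48 -> 1
Changed element WAS the max -> may need rescan.
  Max of remaining elements: 41
  New max = max(1, 41) = 41

Answer: 41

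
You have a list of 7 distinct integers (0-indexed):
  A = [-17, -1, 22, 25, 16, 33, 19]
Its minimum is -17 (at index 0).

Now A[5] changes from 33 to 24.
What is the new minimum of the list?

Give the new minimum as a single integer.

Answer: -17

Derivation:
Old min = -17 (at index 0)
Change: A[5] 33 -> 24
Changed element was NOT the old min.
  New min = min(old_min, new_val) = min(-17, 24) = -17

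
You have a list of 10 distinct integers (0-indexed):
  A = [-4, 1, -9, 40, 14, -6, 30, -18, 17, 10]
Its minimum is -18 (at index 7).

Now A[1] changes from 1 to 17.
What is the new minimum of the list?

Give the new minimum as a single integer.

Answer: -18

Derivation:
Old min = -18 (at index 7)
Change: A[1] 1 -> 17
Changed element was NOT the old min.
  New min = min(old_min, new_val) = min(-18, 17) = -18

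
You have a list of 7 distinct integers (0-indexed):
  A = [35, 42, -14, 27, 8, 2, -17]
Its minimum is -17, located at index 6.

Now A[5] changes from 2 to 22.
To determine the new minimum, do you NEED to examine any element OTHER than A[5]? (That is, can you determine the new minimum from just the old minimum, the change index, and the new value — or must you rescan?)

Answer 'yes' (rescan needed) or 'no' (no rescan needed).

Answer: no

Derivation:
Old min = -17 at index 6
Change at index 5: 2 -> 22
Index 5 was NOT the min. New min = min(-17, 22). No rescan of other elements needed.
Needs rescan: no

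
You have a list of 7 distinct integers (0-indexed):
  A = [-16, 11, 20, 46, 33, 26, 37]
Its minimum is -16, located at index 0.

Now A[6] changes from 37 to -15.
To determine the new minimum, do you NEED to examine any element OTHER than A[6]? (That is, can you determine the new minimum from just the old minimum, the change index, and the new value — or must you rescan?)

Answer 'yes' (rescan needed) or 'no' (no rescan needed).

Answer: no

Derivation:
Old min = -16 at index 0
Change at index 6: 37 -> -15
Index 6 was NOT the min. New min = min(-16, -15). No rescan of other elements needed.
Needs rescan: no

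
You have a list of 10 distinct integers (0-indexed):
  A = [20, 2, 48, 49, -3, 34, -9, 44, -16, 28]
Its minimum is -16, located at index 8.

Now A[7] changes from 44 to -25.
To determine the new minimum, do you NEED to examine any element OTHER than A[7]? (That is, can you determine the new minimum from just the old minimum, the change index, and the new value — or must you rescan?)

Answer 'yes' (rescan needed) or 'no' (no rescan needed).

Old min = -16 at index 8
Change at index 7: 44 -> -25
Index 7 was NOT the min. New min = min(-16, -25). No rescan of other elements needed.
Needs rescan: no

Answer: no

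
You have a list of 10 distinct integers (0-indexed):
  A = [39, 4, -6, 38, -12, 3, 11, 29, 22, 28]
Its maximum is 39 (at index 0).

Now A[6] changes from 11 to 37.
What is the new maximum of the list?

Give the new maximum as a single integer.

Answer: 39

Derivation:
Old max = 39 (at index 0)
Change: A[6] 11 -> 37
Changed element was NOT the old max.
  New max = max(old_max, new_val) = max(39, 37) = 39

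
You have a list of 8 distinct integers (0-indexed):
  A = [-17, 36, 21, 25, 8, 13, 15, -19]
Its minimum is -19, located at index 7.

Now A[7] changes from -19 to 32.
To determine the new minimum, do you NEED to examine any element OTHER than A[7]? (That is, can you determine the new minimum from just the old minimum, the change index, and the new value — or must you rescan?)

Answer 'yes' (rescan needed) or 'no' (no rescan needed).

Answer: yes

Derivation:
Old min = -19 at index 7
Change at index 7: -19 -> 32
Index 7 WAS the min and new value 32 > old min -19. Must rescan other elements to find the new min.
Needs rescan: yes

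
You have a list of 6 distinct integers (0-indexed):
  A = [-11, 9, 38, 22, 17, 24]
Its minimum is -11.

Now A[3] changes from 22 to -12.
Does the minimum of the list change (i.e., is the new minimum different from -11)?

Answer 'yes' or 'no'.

Answer: yes

Derivation:
Old min = -11
Change: A[3] 22 -> -12
Changed element was NOT the min; min changes only if -12 < -11.
New min = -12; changed? yes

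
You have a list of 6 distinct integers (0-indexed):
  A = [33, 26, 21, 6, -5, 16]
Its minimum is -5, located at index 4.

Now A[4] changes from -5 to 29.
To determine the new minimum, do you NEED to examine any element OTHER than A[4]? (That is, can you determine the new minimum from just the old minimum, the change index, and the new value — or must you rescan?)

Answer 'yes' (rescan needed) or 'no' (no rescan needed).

Old min = -5 at index 4
Change at index 4: -5 -> 29
Index 4 WAS the min and new value 29 > old min -5. Must rescan other elements to find the new min.
Needs rescan: yes

Answer: yes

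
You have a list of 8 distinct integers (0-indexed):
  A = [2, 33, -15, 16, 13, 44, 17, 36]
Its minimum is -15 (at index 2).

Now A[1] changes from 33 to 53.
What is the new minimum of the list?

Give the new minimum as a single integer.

Answer: -15

Derivation:
Old min = -15 (at index 2)
Change: A[1] 33 -> 53
Changed element was NOT the old min.
  New min = min(old_min, new_val) = min(-15, 53) = -15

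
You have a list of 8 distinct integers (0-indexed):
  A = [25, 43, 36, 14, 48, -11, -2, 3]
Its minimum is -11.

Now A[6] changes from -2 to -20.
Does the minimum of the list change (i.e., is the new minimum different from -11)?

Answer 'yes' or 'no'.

Answer: yes

Derivation:
Old min = -11
Change: A[6] -2 -> -20
Changed element was NOT the min; min changes only if -20 < -11.
New min = -20; changed? yes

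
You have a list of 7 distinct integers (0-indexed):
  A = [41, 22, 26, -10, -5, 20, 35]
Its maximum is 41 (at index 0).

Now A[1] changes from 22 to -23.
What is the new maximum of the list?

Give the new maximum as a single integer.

Old max = 41 (at index 0)
Change: A[1] 22 -> -23
Changed element was NOT the old max.
  New max = max(old_max, new_val) = max(41, -23) = 41

Answer: 41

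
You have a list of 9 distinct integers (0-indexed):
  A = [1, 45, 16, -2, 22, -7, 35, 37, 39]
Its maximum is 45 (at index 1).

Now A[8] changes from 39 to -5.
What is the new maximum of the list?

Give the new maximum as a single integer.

Old max = 45 (at index 1)
Change: A[8] 39 -> -5
Changed element was NOT the old max.
  New max = max(old_max, new_val) = max(45, -5) = 45

Answer: 45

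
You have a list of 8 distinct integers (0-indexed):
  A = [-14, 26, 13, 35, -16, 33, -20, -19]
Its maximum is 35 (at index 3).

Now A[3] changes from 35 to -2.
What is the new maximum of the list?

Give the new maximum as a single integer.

Old max = 35 (at index 3)
Change: A[3] 35 -> -2
Changed element WAS the max -> may need rescan.
  Max of remaining elements: 33
  New max = max(-2, 33) = 33

Answer: 33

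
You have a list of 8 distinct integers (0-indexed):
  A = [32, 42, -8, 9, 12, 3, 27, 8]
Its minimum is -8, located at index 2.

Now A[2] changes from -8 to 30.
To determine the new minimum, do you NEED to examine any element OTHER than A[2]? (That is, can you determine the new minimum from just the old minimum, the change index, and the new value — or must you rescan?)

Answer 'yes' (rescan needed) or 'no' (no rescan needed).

Answer: yes

Derivation:
Old min = -8 at index 2
Change at index 2: -8 -> 30
Index 2 WAS the min and new value 30 > old min -8. Must rescan other elements to find the new min.
Needs rescan: yes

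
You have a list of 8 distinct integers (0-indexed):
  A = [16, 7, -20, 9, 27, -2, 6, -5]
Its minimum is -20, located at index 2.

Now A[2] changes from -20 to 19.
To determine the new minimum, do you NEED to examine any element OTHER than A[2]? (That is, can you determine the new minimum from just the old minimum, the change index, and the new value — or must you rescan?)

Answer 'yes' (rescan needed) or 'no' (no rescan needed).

Old min = -20 at index 2
Change at index 2: -20 -> 19
Index 2 WAS the min and new value 19 > old min -20. Must rescan other elements to find the new min.
Needs rescan: yes

Answer: yes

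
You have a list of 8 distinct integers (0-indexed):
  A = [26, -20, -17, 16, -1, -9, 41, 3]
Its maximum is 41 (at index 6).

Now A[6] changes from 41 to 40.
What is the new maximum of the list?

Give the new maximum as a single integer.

Old max = 41 (at index 6)
Change: A[6] 41 -> 40
Changed element WAS the max -> may need rescan.
  Max of remaining elements: 26
  New max = max(40, 26) = 40

Answer: 40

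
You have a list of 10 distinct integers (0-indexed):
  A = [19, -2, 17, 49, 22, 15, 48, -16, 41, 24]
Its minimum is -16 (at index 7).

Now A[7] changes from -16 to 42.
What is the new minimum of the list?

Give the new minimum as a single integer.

Old min = -16 (at index 7)
Change: A[7] -16 -> 42
Changed element WAS the min. Need to check: is 42 still <= all others?
  Min of remaining elements: -2
  New min = min(42, -2) = -2

Answer: -2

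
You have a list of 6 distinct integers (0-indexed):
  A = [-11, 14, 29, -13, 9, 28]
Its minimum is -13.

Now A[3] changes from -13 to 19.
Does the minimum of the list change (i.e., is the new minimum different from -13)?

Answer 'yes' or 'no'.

Answer: yes

Derivation:
Old min = -13
Change: A[3] -13 -> 19
Changed element was the min; new min must be rechecked.
New min = -11; changed? yes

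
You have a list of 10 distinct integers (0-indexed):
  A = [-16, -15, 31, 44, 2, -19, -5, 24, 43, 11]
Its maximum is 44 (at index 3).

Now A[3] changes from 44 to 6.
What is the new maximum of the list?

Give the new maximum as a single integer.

Old max = 44 (at index 3)
Change: A[3] 44 -> 6
Changed element WAS the max -> may need rescan.
  Max of remaining elements: 43
  New max = max(6, 43) = 43

Answer: 43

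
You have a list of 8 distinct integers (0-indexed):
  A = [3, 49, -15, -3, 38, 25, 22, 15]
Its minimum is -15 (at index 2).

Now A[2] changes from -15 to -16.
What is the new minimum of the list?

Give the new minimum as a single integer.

Answer: -16

Derivation:
Old min = -15 (at index 2)
Change: A[2] -15 -> -16
Changed element WAS the min. Need to check: is -16 still <= all others?
  Min of remaining elements: -3
  New min = min(-16, -3) = -16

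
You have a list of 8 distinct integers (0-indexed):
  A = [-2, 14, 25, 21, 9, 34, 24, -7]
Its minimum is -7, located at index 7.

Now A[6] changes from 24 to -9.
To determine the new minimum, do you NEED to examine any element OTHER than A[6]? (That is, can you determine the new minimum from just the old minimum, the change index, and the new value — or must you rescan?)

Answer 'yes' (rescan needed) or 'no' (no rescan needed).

Old min = -7 at index 7
Change at index 6: 24 -> -9
Index 6 was NOT the min. New min = min(-7, -9). No rescan of other elements needed.
Needs rescan: no

Answer: no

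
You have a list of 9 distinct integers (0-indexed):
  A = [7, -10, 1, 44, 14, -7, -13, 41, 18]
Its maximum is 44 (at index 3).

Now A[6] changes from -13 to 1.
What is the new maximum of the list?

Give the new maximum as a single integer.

Answer: 44

Derivation:
Old max = 44 (at index 3)
Change: A[6] -13 -> 1
Changed element was NOT the old max.
  New max = max(old_max, new_val) = max(44, 1) = 44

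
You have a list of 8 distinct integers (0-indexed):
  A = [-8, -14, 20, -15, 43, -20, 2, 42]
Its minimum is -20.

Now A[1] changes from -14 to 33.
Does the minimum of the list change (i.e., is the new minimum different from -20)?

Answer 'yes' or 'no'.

Old min = -20
Change: A[1] -14 -> 33
Changed element was NOT the min; min changes only if 33 < -20.
New min = -20; changed? no

Answer: no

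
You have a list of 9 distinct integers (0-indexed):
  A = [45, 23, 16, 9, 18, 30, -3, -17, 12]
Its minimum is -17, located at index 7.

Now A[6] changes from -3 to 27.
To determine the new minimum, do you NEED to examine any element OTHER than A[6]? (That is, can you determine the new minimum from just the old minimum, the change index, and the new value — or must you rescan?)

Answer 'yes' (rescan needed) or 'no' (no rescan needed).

Old min = -17 at index 7
Change at index 6: -3 -> 27
Index 6 was NOT the min. New min = min(-17, 27). No rescan of other elements needed.
Needs rescan: no

Answer: no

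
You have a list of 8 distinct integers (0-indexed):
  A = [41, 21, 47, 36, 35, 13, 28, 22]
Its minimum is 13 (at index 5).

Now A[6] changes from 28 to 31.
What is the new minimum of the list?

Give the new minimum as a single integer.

Old min = 13 (at index 5)
Change: A[6] 28 -> 31
Changed element was NOT the old min.
  New min = min(old_min, new_val) = min(13, 31) = 13

Answer: 13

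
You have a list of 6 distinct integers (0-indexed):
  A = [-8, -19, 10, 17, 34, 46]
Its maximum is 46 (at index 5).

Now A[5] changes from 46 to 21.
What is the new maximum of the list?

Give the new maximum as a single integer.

Answer: 34

Derivation:
Old max = 46 (at index 5)
Change: A[5] 46 -> 21
Changed element WAS the max -> may need rescan.
  Max of remaining elements: 34
  New max = max(21, 34) = 34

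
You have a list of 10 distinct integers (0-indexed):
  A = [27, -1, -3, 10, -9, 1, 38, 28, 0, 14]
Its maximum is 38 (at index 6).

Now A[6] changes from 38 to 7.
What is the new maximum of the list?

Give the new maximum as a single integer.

Answer: 28

Derivation:
Old max = 38 (at index 6)
Change: A[6] 38 -> 7
Changed element WAS the max -> may need rescan.
  Max of remaining elements: 28
  New max = max(7, 28) = 28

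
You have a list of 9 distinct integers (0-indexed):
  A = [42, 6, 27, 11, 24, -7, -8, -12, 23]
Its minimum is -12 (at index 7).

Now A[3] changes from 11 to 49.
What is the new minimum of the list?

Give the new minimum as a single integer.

Answer: -12

Derivation:
Old min = -12 (at index 7)
Change: A[3] 11 -> 49
Changed element was NOT the old min.
  New min = min(old_min, new_val) = min(-12, 49) = -12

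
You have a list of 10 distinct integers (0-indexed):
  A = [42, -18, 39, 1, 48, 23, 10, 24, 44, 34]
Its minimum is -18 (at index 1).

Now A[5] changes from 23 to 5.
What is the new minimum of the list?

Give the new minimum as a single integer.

Answer: -18

Derivation:
Old min = -18 (at index 1)
Change: A[5] 23 -> 5
Changed element was NOT the old min.
  New min = min(old_min, new_val) = min(-18, 5) = -18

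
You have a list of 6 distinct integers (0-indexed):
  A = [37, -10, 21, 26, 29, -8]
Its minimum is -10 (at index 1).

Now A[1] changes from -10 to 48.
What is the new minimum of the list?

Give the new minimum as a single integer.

Answer: -8

Derivation:
Old min = -10 (at index 1)
Change: A[1] -10 -> 48
Changed element WAS the min. Need to check: is 48 still <= all others?
  Min of remaining elements: -8
  New min = min(48, -8) = -8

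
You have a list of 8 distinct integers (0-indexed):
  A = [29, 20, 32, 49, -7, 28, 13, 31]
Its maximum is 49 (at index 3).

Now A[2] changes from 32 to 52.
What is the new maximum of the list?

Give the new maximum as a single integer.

Old max = 49 (at index 3)
Change: A[2] 32 -> 52
Changed element was NOT the old max.
  New max = max(old_max, new_val) = max(49, 52) = 52

Answer: 52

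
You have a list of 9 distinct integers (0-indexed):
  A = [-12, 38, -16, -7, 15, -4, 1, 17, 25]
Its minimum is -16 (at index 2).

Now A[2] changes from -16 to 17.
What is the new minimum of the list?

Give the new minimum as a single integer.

Old min = -16 (at index 2)
Change: A[2] -16 -> 17
Changed element WAS the min. Need to check: is 17 still <= all others?
  Min of remaining elements: -12
  New min = min(17, -12) = -12

Answer: -12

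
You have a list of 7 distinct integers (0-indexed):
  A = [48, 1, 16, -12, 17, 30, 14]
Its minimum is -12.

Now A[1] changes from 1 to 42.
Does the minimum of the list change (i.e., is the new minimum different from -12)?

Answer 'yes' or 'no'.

Answer: no

Derivation:
Old min = -12
Change: A[1] 1 -> 42
Changed element was NOT the min; min changes only if 42 < -12.
New min = -12; changed? no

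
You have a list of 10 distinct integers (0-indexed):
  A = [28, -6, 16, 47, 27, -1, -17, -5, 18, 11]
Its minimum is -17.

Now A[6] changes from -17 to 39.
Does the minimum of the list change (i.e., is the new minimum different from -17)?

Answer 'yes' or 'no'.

Old min = -17
Change: A[6] -17 -> 39
Changed element was the min; new min must be rechecked.
New min = -6; changed? yes

Answer: yes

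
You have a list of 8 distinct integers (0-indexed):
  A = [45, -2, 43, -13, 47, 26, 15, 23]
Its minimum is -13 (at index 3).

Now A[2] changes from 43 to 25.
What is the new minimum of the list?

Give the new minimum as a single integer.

Answer: -13

Derivation:
Old min = -13 (at index 3)
Change: A[2] 43 -> 25
Changed element was NOT the old min.
  New min = min(old_min, new_val) = min(-13, 25) = -13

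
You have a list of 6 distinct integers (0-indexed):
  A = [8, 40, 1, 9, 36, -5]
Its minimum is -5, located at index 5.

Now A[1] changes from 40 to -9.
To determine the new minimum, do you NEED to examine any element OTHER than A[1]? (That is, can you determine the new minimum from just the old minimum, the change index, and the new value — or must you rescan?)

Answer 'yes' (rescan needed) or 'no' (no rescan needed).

Old min = -5 at index 5
Change at index 1: 40 -> -9
Index 1 was NOT the min. New min = min(-5, -9). No rescan of other elements needed.
Needs rescan: no

Answer: no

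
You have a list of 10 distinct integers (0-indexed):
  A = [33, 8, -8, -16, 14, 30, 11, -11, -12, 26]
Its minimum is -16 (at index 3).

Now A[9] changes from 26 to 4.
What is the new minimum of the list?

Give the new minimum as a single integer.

Answer: -16

Derivation:
Old min = -16 (at index 3)
Change: A[9] 26 -> 4
Changed element was NOT the old min.
  New min = min(old_min, new_val) = min(-16, 4) = -16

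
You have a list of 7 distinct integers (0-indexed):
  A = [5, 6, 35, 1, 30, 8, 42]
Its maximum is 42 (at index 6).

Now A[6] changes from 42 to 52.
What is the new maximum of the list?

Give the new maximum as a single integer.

Answer: 52

Derivation:
Old max = 42 (at index 6)
Change: A[6] 42 -> 52
Changed element WAS the max -> may need rescan.
  Max of remaining elements: 35
  New max = max(52, 35) = 52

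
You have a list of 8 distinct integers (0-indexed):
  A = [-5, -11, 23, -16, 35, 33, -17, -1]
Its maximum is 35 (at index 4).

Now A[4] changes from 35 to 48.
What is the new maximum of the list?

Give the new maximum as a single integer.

Answer: 48

Derivation:
Old max = 35 (at index 4)
Change: A[4] 35 -> 48
Changed element WAS the max -> may need rescan.
  Max of remaining elements: 33
  New max = max(48, 33) = 48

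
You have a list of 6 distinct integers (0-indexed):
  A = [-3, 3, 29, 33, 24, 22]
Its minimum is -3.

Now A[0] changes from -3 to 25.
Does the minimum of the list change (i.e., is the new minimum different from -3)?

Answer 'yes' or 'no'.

Old min = -3
Change: A[0] -3 -> 25
Changed element was the min; new min must be rechecked.
New min = 3; changed? yes

Answer: yes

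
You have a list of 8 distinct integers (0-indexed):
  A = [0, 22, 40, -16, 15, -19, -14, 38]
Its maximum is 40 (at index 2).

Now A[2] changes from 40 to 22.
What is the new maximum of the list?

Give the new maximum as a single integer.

Answer: 38

Derivation:
Old max = 40 (at index 2)
Change: A[2] 40 -> 22
Changed element WAS the max -> may need rescan.
  Max of remaining elements: 38
  New max = max(22, 38) = 38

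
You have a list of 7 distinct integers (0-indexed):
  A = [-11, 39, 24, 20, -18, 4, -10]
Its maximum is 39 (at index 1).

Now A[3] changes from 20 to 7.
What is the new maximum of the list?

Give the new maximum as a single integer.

Answer: 39

Derivation:
Old max = 39 (at index 1)
Change: A[3] 20 -> 7
Changed element was NOT the old max.
  New max = max(old_max, new_val) = max(39, 7) = 39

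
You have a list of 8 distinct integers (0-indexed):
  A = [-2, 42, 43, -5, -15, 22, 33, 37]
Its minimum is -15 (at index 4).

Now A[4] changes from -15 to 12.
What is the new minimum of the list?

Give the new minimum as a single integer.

Old min = -15 (at index 4)
Change: A[4] -15 -> 12
Changed element WAS the min. Need to check: is 12 still <= all others?
  Min of remaining elements: -5
  New min = min(12, -5) = -5

Answer: -5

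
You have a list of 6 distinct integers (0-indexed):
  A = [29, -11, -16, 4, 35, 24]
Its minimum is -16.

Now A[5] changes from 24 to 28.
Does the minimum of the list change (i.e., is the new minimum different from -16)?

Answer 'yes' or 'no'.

Old min = -16
Change: A[5] 24 -> 28
Changed element was NOT the min; min changes only if 28 < -16.
New min = -16; changed? no

Answer: no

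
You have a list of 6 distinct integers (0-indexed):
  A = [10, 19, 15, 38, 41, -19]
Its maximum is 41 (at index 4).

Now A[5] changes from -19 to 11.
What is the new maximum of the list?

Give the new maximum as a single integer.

Old max = 41 (at index 4)
Change: A[5] -19 -> 11
Changed element was NOT the old max.
  New max = max(old_max, new_val) = max(41, 11) = 41

Answer: 41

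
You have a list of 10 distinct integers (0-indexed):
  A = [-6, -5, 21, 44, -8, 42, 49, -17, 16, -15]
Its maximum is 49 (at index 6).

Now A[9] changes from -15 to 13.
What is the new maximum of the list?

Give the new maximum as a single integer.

Old max = 49 (at index 6)
Change: A[9] -15 -> 13
Changed element was NOT the old max.
  New max = max(old_max, new_val) = max(49, 13) = 49

Answer: 49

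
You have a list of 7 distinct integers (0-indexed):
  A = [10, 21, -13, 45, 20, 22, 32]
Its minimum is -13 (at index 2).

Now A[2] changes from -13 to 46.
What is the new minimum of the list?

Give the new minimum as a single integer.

Old min = -13 (at index 2)
Change: A[2] -13 -> 46
Changed element WAS the min. Need to check: is 46 still <= all others?
  Min of remaining elements: 10
  New min = min(46, 10) = 10

Answer: 10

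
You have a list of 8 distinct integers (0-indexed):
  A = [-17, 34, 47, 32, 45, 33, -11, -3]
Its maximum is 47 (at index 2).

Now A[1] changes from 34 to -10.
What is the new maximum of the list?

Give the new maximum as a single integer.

Old max = 47 (at index 2)
Change: A[1] 34 -> -10
Changed element was NOT the old max.
  New max = max(old_max, new_val) = max(47, -10) = 47

Answer: 47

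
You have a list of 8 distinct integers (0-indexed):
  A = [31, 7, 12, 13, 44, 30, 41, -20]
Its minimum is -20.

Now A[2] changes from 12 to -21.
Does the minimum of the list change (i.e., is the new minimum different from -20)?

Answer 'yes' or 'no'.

Answer: yes

Derivation:
Old min = -20
Change: A[2] 12 -> -21
Changed element was NOT the min; min changes only if -21 < -20.
New min = -21; changed? yes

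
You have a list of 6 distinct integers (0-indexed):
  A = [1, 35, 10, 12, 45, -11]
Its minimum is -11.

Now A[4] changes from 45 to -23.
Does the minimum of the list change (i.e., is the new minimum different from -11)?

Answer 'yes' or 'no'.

Old min = -11
Change: A[4] 45 -> -23
Changed element was NOT the min; min changes only if -23 < -11.
New min = -23; changed? yes

Answer: yes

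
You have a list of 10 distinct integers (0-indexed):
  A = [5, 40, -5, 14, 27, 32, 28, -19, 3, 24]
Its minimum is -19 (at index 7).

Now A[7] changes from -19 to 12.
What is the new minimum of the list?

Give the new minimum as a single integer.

Old min = -19 (at index 7)
Change: A[7] -19 -> 12
Changed element WAS the min. Need to check: is 12 still <= all others?
  Min of remaining elements: -5
  New min = min(12, -5) = -5

Answer: -5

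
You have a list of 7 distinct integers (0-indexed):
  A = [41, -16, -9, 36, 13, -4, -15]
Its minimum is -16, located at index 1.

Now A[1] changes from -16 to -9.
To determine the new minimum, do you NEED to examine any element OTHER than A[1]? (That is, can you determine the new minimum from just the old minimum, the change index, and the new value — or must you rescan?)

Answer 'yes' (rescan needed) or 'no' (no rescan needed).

Answer: yes

Derivation:
Old min = -16 at index 1
Change at index 1: -16 -> -9
Index 1 WAS the min and new value -9 > old min -16. Must rescan other elements to find the new min.
Needs rescan: yes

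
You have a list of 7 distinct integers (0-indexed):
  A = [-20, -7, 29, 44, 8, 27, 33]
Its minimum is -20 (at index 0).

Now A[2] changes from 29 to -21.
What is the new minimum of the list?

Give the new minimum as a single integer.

Answer: -21

Derivation:
Old min = -20 (at index 0)
Change: A[2] 29 -> -21
Changed element was NOT the old min.
  New min = min(old_min, new_val) = min(-20, -21) = -21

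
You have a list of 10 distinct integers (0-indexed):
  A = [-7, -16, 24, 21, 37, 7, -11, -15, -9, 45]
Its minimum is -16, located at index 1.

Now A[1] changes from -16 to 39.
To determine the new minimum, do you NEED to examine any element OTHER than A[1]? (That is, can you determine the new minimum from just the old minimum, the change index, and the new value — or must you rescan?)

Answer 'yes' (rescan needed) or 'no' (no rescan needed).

Old min = -16 at index 1
Change at index 1: -16 -> 39
Index 1 WAS the min and new value 39 > old min -16. Must rescan other elements to find the new min.
Needs rescan: yes

Answer: yes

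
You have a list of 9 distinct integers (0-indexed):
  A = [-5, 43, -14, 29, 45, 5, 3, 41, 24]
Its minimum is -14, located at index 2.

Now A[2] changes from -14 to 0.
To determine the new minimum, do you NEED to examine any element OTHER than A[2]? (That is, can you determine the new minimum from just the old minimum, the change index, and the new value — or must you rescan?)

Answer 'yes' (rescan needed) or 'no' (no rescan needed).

Answer: yes

Derivation:
Old min = -14 at index 2
Change at index 2: -14 -> 0
Index 2 WAS the min and new value 0 > old min -14. Must rescan other elements to find the new min.
Needs rescan: yes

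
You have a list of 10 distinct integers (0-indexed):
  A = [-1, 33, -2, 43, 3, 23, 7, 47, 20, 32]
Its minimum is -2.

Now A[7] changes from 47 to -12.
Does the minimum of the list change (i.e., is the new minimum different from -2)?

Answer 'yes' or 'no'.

Old min = -2
Change: A[7] 47 -> -12
Changed element was NOT the min; min changes only if -12 < -2.
New min = -12; changed? yes

Answer: yes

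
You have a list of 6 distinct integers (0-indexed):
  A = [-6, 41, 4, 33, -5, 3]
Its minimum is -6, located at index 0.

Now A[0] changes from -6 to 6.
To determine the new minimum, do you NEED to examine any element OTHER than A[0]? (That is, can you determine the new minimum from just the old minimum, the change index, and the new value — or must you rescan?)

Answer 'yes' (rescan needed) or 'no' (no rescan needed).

Answer: yes

Derivation:
Old min = -6 at index 0
Change at index 0: -6 -> 6
Index 0 WAS the min and new value 6 > old min -6. Must rescan other elements to find the new min.
Needs rescan: yes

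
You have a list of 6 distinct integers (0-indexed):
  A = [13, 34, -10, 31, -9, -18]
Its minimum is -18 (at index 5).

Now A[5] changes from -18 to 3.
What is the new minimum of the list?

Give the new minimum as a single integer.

Old min = -18 (at index 5)
Change: A[5] -18 -> 3
Changed element WAS the min. Need to check: is 3 still <= all others?
  Min of remaining elements: -10
  New min = min(3, -10) = -10

Answer: -10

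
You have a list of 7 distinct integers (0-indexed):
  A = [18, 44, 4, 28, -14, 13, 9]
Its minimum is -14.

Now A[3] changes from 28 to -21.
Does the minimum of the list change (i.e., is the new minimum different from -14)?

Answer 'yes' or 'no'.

Old min = -14
Change: A[3] 28 -> -21
Changed element was NOT the min; min changes only if -21 < -14.
New min = -21; changed? yes

Answer: yes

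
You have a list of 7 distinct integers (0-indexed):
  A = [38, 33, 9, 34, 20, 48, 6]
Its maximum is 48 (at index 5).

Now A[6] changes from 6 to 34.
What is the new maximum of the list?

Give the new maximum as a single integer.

Old max = 48 (at index 5)
Change: A[6] 6 -> 34
Changed element was NOT the old max.
  New max = max(old_max, new_val) = max(48, 34) = 48

Answer: 48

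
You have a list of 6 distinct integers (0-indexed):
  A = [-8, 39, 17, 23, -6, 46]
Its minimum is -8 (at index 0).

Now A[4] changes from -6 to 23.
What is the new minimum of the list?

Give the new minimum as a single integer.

Answer: -8

Derivation:
Old min = -8 (at index 0)
Change: A[4] -6 -> 23
Changed element was NOT the old min.
  New min = min(old_min, new_val) = min(-8, 23) = -8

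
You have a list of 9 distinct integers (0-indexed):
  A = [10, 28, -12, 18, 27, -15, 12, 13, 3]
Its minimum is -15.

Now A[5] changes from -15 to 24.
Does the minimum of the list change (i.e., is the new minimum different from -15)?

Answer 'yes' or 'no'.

Answer: yes

Derivation:
Old min = -15
Change: A[5] -15 -> 24
Changed element was the min; new min must be rechecked.
New min = -12; changed? yes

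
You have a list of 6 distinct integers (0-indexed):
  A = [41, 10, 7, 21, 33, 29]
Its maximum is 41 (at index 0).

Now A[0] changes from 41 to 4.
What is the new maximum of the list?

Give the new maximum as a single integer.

Answer: 33

Derivation:
Old max = 41 (at index 0)
Change: A[0] 41 -> 4
Changed element WAS the max -> may need rescan.
  Max of remaining elements: 33
  New max = max(4, 33) = 33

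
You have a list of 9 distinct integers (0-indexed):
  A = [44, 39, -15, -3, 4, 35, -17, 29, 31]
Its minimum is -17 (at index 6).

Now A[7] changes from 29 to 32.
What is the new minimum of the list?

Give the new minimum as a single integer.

Answer: -17

Derivation:
Old min = -17 (at index 6)
Change: A[7] 29 -> 32
Changed element was NOT the old min.
  New min = min(old_min, new_val) = min(-17, 32) = -17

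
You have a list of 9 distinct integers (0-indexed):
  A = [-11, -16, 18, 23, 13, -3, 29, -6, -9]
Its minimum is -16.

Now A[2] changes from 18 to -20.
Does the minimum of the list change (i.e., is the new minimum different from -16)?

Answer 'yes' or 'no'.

Answer: yes

Derivation:
Old min = -16
Change: A[2] 18 -> -20
Changed element was NOT the min; min changes only if -20 < -16.
New min = -20; changed? yes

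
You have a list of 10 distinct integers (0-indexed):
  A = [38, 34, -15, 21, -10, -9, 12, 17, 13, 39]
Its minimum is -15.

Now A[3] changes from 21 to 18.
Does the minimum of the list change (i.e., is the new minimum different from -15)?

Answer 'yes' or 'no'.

Old min = -15
Change: A[3] 21 -> 18
Changed element was NOT the min; min changes only if 18 < -15.
New min = -15; changed? no

Answer: no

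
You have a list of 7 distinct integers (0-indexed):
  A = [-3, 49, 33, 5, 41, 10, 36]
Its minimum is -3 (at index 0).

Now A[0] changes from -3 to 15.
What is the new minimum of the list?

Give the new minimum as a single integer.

Old min = -3 (at index 0)
Change: A[0] -3 -> 15
Changed element WAS the min. Need to check: is 15 still <= all others?
  Min of remaining elements: 5
  New min = min(15, 5) = 5

Answer: 5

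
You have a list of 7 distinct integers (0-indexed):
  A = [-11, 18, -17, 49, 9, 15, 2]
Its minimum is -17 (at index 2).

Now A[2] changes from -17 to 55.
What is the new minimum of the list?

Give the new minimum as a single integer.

Answer: -11

Derivation:
Old min = -17 (at index 2)
Change: A[2] -17 -> 55
Changed element WAS the min. Need to check: is 55 still <= all others?
  Min of remaining elements: -11
  New min = min(55, -11) = -11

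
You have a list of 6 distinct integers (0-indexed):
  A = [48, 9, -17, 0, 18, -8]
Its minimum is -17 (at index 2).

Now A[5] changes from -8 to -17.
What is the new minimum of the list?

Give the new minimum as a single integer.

Answer: -17

Derivation:
Old min = -17 (at index 2)
Change: A[5] -8 -> -17
Changed element was NOT the old min.
  New min = min(old_min, new_val) = min(-17, -17) = -17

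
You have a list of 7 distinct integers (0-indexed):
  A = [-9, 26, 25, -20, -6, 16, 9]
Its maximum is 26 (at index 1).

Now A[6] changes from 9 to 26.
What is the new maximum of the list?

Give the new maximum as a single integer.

Old max = 26 (at index 1)
Change: A[6] 9 -> 26
Changed element was NOT the old max.
  New max = max(old_max, new_val) = max(26, 26) = 26

Answer: 26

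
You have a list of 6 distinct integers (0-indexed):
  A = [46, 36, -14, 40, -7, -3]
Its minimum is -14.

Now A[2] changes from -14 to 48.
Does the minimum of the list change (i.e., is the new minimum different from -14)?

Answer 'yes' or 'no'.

Old min = -14
Change: A[2] -14 -> 48
Changed element was the min; new min must be rechecked.
New min = -7; changed? yes

Answer: yes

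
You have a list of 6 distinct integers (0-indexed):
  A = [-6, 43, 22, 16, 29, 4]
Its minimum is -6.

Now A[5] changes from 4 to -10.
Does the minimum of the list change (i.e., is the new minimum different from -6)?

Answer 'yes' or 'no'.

Old min = -6
Change: A[5] 4 -> -10
Changed element was NOT the min; min changes only if -10 < -6.
New min = -10; changed? yes

Answer: yes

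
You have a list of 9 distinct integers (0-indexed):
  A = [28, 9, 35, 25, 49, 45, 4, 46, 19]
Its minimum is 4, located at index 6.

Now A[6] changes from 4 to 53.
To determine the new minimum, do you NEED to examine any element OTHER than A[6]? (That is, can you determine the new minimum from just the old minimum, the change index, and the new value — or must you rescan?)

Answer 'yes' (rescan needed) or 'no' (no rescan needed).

Answer: yes

Derivation:
Old min = 4 at index 6
Change at index 6: 4 -> 53
Index 6 WAS the min and new value 53 > old min 4. Must rescan other elements to find the new min.
Needs rescan: yes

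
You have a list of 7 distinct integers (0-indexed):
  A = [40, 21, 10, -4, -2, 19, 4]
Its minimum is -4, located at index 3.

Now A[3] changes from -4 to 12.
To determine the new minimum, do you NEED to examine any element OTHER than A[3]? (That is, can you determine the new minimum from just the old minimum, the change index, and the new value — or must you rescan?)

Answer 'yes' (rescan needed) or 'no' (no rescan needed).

Old min = -4 at index 3
Change at index 3: -4 -> 12
Index 3 WAS the min and new value 12 > old min -4. Must rescan other elements to find the new min.
Needs rescan: yes

Answer: yes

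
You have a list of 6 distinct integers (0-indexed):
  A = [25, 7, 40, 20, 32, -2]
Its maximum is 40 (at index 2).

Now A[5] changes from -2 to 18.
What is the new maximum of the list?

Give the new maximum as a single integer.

Old max = 40 (at index 2)
Change: A[5] -2 -> 18
Changed element was NOT the old max.
  New max = max(old_max, new_val) = max(40, 18) = 40

Answer: 40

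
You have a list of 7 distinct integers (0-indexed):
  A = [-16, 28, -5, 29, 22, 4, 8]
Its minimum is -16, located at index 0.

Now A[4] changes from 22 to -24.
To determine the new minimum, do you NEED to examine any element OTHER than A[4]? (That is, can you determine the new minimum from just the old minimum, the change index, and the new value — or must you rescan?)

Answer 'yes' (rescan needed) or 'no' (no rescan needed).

Old min = -16 at index 0
Change at index 4: 22 -> -24
Index 4 was NOT the min. New min = min(-16, -24). No rescan of other elements needed.
Needs rescan: no

Answer: no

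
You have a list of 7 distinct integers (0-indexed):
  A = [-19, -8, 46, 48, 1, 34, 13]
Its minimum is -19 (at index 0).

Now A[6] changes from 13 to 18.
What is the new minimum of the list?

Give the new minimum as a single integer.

Old min = -19 (at index 0)
Change: A[6] 13 -> 18
Changed element was NOT the old min.
  New min = min(old_min, new_val) = min(-19, 18) = -19

Answer: -19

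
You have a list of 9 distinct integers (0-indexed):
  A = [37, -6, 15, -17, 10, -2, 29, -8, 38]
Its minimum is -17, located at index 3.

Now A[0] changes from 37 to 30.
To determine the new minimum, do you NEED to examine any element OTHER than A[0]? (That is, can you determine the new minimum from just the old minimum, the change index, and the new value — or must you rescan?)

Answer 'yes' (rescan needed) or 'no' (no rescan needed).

Old min = -17 at index 3
Change at index 0: 37 -> 30
Index 0 was NOT the min. New min = min(-17, 30). No rescan of other elements needed.
Needs rescan: no

Answer: no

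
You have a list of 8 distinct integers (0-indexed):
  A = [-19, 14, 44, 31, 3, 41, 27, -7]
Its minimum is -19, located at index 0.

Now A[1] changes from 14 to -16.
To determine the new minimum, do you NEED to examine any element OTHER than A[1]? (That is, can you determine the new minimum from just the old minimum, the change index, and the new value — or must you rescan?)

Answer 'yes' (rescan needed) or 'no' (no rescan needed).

Old min = -19 at index 0
Change at index 1: 14 -> -16
Index 1 was NOT the min. New min = min(-19, -16). No rescan of other elements needed.
Needs rescan: no

Answer: no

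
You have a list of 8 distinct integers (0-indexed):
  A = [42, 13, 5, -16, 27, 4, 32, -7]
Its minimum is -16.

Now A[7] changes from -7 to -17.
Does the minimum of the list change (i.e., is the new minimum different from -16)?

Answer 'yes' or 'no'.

Answer: yes

Derivation:
Old min = -16
Change: A[7] -7 -> -17
Changed element was NOT the min; min changes only if -17 < -16.
New min = -17; changed? yes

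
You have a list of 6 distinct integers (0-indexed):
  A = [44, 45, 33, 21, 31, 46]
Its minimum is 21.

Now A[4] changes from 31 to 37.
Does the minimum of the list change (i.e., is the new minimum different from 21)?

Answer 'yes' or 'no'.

Answer: no

Derivation:
Old min = 21
Change: A[4] 31 -> 37
Changed element was NOT the min; min changes only if 37 < 21.
New min = 21; changed? no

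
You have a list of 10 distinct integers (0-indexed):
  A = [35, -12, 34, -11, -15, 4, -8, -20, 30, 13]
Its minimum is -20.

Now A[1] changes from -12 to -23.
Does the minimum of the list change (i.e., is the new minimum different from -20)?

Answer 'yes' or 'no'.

Answer: yes

Derivation:
Old min = -20
Change: A[1] -12 -> -23
Changed element was NOT the min; min changes only if -23 < -20.
New min = -23; changed? yes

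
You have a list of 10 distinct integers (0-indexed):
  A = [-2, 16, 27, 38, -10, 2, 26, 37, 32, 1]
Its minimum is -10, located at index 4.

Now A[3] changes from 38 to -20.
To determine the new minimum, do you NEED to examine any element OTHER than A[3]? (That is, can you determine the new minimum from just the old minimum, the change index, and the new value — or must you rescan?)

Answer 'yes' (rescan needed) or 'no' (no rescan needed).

Answer: no

Derivation:
Old min = -10 at index 4
Change at index 3: 38 -> -20
Index 3 was NOT the min. New min = min(-10, -20). No rescan of other elements needed.
Needs rescan: no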